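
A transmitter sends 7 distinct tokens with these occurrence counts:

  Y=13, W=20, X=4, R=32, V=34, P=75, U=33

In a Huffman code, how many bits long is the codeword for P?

1

Huffman merges, smallest pair first:
X(4) + Y(13) → 17
17 + W(20) → 37
R(32) + U(33) → 65
V(34) + 37 → 71
65 + 71 → 136
P(75) + 136 → 211
P is a child of the root — depth 1, so its codeword is a single bit.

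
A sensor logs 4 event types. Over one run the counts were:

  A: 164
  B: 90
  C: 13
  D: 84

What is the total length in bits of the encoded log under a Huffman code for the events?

Merge the two smallest weights repeatedly:
combine C(13), D(84) → 97
combine B(90), 97 → 187
combine A(164), 187 → 351
Each symbol's bit-cost is frequency × depth; summing gives 635 bits (equivalently 97 + 187 + 351).

635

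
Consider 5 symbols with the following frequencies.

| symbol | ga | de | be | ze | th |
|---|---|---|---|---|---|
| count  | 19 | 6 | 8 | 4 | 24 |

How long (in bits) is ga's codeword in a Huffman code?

Build the tree from the bottom:
combine ze(4), de(6) → 10
combine be(8), 10 → 18
combine 18, ga(19) → 37
combine th(24), 37 → 61
The subtree containing ga is merged 2 times, so code length = 2.

2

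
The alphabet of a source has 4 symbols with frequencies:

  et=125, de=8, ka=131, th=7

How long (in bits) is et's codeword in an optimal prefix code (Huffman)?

2

Huffman merges, smallest pair first:
combine th(7), de(8) → 15
combine 15, et(125) → 140
combine ka(131), 140 → 271
et sits 2 levels below the root, so its codeword is 2 bits.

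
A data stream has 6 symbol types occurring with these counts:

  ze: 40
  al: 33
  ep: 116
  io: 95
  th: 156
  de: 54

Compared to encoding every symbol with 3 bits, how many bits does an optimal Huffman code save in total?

294

Fixed-length: 3 bits × 494 symbols = 1482 bits.
Huffman merges:
merge al(33) and ze(40): 73
merge de(54) and 73: 127
merge io(95) and ep(116): 211
merge 127 and th(156): 283
merge 211 and 283: 494
Huffman total = 73 + 127 + 211 + 283 + 494 = 1188 bits.
Saving = 1482 − 1188 = 294 bits.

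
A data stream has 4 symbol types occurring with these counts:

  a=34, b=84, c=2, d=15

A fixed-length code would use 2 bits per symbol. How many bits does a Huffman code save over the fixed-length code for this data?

Fixed-length: 2 bits × 135 symbols = 270 bits.
Huffman merges:
combine c(2), d(15) → 17
combine 17, a(34) → 51
combine 51, b(84) → 135
Huffman total = 17 + 51 + 135 = 203 bits.
Saving = 270 − 203 = 67 bits.

67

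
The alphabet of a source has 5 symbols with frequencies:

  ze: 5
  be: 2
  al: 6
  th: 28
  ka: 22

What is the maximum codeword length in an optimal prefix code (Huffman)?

Merge the two lowest-weight nodes at each step:
merge be(2) and ze(5): 7
merge al(6) and 7: 13
merge 13 and ka(22): 35
merge th(28) and 35: 63
Maximum depth reached is 4.

4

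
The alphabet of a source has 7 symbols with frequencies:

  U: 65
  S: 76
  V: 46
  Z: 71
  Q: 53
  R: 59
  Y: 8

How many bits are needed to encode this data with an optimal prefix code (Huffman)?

1041

Merge the two smallest weights repeatedly:
merge Y(8) and V(46): 54
merge Q(53) and 54: 107
merge R(59) and U(65): 124
merge Z(71) and S(76): 147
merge 107 and 124: 231
merge 147 and 231: 378
Each symbol's bit-cost is frequency × depth; summing gives 1041 bits (equivalently 54 + 107 + 124 + 147 + 231 + 378).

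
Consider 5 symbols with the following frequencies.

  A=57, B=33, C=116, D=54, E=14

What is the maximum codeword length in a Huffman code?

4

Merge the two lowest-weight nodes at each step:
combine E(14), B(33) → 47
combine 47, D(54) → 101
combine A(57), 101 → 158
combine C(116), 158 → 274
The first pair merged (E, B) ends up deepest, at depth 4.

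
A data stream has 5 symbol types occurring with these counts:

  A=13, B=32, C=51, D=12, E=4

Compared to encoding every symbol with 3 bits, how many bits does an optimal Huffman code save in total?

118

Fixed-length: 3 bits × 112 symbols = 336 bits.
Huffman merges:
E(4) + D(12) → 16
A(13) + 16 → 29
29 + B(32) → 61
C(51) + 61 → 112
Huffman total = 16 + 29 + 61 + 112 = 218 bits.
Saving = 336 − 218 = 118 bits.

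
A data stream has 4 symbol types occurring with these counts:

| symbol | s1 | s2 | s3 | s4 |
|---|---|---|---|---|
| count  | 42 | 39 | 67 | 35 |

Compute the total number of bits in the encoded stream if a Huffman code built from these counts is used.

366

Merge the two smallest weights repeatedly:
combine s4(35), s2(39) → 74
combine s1(42), s3(67) → 109
combine 74, 109 → 183
The encoded length is the sum of every internal node's weight: 74 + 109 + 183 = 366 bits.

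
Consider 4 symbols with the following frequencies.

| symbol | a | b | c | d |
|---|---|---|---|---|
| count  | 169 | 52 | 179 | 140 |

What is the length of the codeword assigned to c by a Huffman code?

Repeatedly merge the two smallest:
merge b(52) and d(140): 192
merge a(169) and c(179): 348
merge 192 and 348: 540
The subtree containing c is merged 2 times, so code length = 2.

2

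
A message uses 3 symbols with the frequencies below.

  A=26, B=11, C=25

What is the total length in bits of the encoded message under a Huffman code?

Greedily combine the two least-frequent nodes:
merge B(11) and C(25): 36
merge A(26) and 36: 62
Each symbol's bit-cost is frequency × depth; summing gives 98 bits (equivalently 36 + 62).

98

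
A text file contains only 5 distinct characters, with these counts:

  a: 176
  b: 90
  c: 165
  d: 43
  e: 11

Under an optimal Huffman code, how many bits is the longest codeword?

Merge the two lowest-weight nodes at each step:
combine e(11), d(43) → 54
combine 54, b(90) → 144
combine 144, c(165) → 309
combine a(176), 309 → 485
The rarest symbols sit at the bottom; the longest codeword is 4 bits.

4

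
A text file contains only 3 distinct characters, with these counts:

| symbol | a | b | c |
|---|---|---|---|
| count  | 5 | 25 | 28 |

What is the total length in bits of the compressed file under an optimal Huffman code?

88

Merge the two smallest weights repeatedly:
merge a(5) and b(25): 30
merge c(28) and 30: 58
Total encoded bits = sum of merged weights = 30 + 58 = 88.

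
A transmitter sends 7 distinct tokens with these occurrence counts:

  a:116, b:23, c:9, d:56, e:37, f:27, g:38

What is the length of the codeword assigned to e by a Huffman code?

Repeatedly merge the two smallest:
c(9) + b(23) → 32
f(27) + 32 → 59
e(37) + g(38) → 75
d(56) + 59 → 115
75 + 115 → 190
a(116) + 190 → 306
e sits 3 levels below the root, so its codeword is 3 bits.

3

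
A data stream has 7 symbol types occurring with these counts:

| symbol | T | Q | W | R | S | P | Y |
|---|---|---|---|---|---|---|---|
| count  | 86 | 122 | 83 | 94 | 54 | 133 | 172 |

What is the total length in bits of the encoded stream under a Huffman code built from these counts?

Greedily combine the two least-frequent nodes:
merge S(54) and W(83): 137
merge T(86) and R(94): 180
merge Q(122) and P(133): 255
merge 137 and Y(172): 309
merge 180 and 255: 435
merge 309 and 435: 744
The encoded length is the sum of every internal node's weight: 137 + 180 + 255 + 309 + 435 + 744 = 2060 bits.

2060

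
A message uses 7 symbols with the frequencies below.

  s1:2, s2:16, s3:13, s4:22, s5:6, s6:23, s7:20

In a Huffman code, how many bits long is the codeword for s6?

Huffman merges, smallest pair first:
s1(2) + s5(6) → 8
8 + s3(13) → 21
s2(16) + s7(20) → 36
21 + s4(22) → 43
s6(23) + 36 → 59
43 + 59 → 102
The subtree containing s6 is merged 2 times, so code length = 2.

2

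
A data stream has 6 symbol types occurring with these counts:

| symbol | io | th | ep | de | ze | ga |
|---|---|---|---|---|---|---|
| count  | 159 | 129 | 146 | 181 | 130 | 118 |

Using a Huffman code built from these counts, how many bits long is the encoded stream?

Greedily combine the two least-frequent nodes:
merge ga(118) and th(129): 247
merge ze(130) and ep(146): 276
merge io(159) and de(181): 340
merge 247 and 276: 523
merge 340 and 523: 863
Each symbol's bit-cost is frequency × depth; summing gives 2249 bits (equivalently 247 + 276 + 340 + 523 + 863).

2249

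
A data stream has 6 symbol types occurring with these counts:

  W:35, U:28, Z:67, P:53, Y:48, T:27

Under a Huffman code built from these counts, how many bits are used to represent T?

Build the tree from the bottom:
combine T(27), U(28) → 55
combine W(35), Y(48) → 83
combine P(53), 55 → 108
combine Z(67), 83 → 150
combine 108, 150 → 258
T sits 3 levels below the root, so its codeword is 3 bits.

3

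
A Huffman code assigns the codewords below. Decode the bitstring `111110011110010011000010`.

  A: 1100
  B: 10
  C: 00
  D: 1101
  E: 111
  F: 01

Read left to right; each codeword is recognised as soon as it completes (prefix code):
  111→E | 1100→A | 111→E | 10→B | 01→F | 00→C | 1100→A | 00→C | 10→B
Decoded message: EAEBFCACB

EAEBFCACB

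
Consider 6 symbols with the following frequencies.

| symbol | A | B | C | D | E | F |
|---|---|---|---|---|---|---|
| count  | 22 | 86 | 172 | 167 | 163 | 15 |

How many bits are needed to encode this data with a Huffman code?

1410

Build the Huffman tree bottom-up:
F(15) + A(22) → 37
37 + B(86) → 123
123 + E(163) → 286
D(167) + C(172) → 339
286 + 339 → 625
The encoded length is the sum of every internal node's weight: 37 + 123 + 286 + 339 + 625 = 1410 bits.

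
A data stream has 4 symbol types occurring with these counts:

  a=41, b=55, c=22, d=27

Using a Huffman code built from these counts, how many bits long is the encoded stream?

Build the Huffman tree bottom-up:
merge c(22) and d(27): 49
merge a(41) and 49: 90
merge b(55) and 90: 145
The encoded length is the sum of every internal node's weight: 49 + 90 + 145 = 284 bits.

284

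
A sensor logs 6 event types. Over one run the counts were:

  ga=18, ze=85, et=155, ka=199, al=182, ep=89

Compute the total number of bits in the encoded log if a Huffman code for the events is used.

1751

Build the Huffman tree bottom-up:
combine ga(18), ze(85) → 103
combine ep(89), 103 → 192
combine et(155), al(182) → 337
combine 192, ka(199) → 391
combine 337, 391 → 728
Total encoded bits = sum of merged weights = 103 + 192 + 337 + 391 + 728 = 1751.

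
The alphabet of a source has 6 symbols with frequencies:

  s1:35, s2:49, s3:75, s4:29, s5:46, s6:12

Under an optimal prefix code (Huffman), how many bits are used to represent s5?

Repeatedly merge the two smallest:
merge s6(12) and s4(29): 41
merge s1(35) and 41: 76
merge s5(46) and s2(49): 95
merge s3(75) and 76: 151
merge 95 and 151: 246
s5's leaf is at depth 2, giving a 2-bit codeword.

2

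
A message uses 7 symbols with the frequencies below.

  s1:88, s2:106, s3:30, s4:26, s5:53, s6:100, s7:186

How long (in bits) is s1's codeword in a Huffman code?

Huffman merges, smallest pair first:
s4(26) + s3(30) → 56
s5(53) + 56 → 109
s1(88) + s6(100) → 188
s2(106) + 109 → 215
s7(186) + 188 → 374
215 + 374 → 589
The subtree containing s1 is merged 3 times, so code length = 3.

3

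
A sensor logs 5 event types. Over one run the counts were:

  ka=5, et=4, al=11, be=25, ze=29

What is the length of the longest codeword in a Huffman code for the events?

Merge the two lowest-weight nodes at each step:
combine et(4), ka(5) → 9
combine 9, al(11) → 20
combine 20, be(25) → 45
combine ze(29), 45 → 74
The rarest symbols sit at the bottom; the longest codeword is 4 bits.

4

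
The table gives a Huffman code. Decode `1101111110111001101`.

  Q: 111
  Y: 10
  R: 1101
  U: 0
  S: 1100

RQRSR

Read left to right; each codeword is recognised as soon as it completes (prefix code):
  1101→R | 111→Q | 1101→R | 1100→S | 1101→R
Decoded message: RQRSR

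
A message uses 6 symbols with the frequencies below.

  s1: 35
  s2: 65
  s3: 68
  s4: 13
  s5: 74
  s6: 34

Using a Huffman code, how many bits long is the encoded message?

Greedily combine the two least-frequent nodes:
merge s4(13) and s6(34): 47
merge s1(35) and 47: 82
merge s2(65) and s3(68): 133
merge s5(74) and 82: 156
merge 133 and 156: 289
Total encoded bits = sum of merged weights = 47 + 82 + 133 + 156 + 289 = 707.

707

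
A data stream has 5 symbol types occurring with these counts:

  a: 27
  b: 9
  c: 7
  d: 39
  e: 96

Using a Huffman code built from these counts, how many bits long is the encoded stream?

319

Merge the two smallest weights repeatedly:
merge c(7) and b(9): 16
merge 16 and a(27): 43
merge d(39) and 43: 82
merge 82 and e(96): 178
Total encoded bits = sum of merged weights = 16 + 43 + 82 + 178 = 319.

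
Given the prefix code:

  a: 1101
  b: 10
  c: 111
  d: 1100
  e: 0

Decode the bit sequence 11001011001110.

dbdce

Read left to right; each codeword is recognised as soon as it completes (prefix code):
  1100→d | 10→b | 1100→d | 111→c | 0→e
Decoded message: dbdce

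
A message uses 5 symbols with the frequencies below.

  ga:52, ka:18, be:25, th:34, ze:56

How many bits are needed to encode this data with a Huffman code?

413

Merge the two smallest weights repeatedly:
combine ka(18), be(25) → 43
combine th(34), 43 → 77
combine ga(52), ze(56) → 108
combine 77, 108 → 185
Total encoded bits = sum of merged weights = 43 + 77 + 108 + 185 = 413.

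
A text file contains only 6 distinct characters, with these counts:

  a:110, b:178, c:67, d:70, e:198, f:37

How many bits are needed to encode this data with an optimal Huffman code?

Greedily combine the two least-frequent nodes:
merge f(37) and c(67): 104
merge d(70) and 104: 174
merge a(110) and 174: 284
merge b(178) and e(198): 376
merge 284 and 376: 660
Total encoded bits = sum of merged weights = 104 + 174 + 284 + 376 + 660 = 1598.

1598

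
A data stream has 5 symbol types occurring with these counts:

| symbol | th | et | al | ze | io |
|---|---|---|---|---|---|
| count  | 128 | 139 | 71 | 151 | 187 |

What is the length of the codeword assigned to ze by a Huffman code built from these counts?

Repeatedly merge the two smallest:
combine al(71), th(128) → 199
combine et(139), ze(151) → 290
combine io(187), 199 → 386
combine 290, 386 → 676
ze sits 2 levels below the root, so its codeword is 2 bits.

2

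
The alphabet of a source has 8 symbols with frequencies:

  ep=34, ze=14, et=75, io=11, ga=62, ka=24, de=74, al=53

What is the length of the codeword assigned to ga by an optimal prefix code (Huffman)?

Repeatedly merge the two smallest:
merge io(11) and ze(14): 25
merge ka(24) and 25: 49
merge ep(34) and 49: 83
merge al(53) and ga(62): 115
merge de(74) and et(75): 149
merge 83 and 115: 198
merge 149 and 198: 347
ga sits 3 levels below the root, so its codeword is 3 bits.

3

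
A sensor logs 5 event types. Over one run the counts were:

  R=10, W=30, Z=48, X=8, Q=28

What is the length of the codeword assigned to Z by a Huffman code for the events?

1

Repeatedly merge the two smallest:
merge X(8) and R(10): 18
merge 18 and Q(28): 46
merge W(30) and 46: 76
merge Z(48) and 76: 124
Z is merged only at the final step, so code length = 1.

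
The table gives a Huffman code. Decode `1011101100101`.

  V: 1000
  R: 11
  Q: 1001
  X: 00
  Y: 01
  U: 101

URYQY

Read left to right; each codeword is recognised as soon as it completes (prefix code):
  101→U | 11→R | 01→Y | 1001→Q | 01→Y
Decoded message: URYQY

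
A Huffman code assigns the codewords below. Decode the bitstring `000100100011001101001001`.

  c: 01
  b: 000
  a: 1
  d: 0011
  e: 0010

Read left to right; each codeword is recognised as soon as it completes (prefix code):
  000→b | 1→a | 0010→e | 0011→d | 0011→d | 01→c | 0010→e | 01→c
Decoded message: baeddcec

baeddcec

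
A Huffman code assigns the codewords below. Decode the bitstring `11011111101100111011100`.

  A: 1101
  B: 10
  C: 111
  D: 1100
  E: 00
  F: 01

Read left to right; each codeword is recognised as soon as it completes (prefix code):
  1101→A | 111→C | 1101→A | 10→B | 01→F | 1101→A | 1100→D
Decoded message: ACABFAD

ACABFAD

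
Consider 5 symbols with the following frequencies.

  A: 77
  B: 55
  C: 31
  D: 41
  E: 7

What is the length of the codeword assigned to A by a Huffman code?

Build the tree from the bottom:
merge E(7) and C(31): 38
merge 38 and D(41): 79
merge B(55) and A(77): 132
merge 79 and 132: 211
A's leaf is at depth 2, giving a 2-bit codeword.

2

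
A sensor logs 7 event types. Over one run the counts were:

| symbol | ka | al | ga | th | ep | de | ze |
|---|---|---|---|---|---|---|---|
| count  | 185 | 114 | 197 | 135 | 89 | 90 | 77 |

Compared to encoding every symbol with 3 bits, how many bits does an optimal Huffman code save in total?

216

Fixed-length: 3 bits × 887 symbols = 2661 bits.
Huffman merges:
merge ze(77) and ep(89): 166
merge de(90) and al(114): 204
merge th(135) and 166: 301
merge ka(185) and ga(197): 382
merge 204 and 301: 505
merge 382 and 505: 887
Huffman total = 166 + 204 + 301 + 382 + 505 + 887 = 2445 bits.
Saving = 2661 − 2445 = 216 bits.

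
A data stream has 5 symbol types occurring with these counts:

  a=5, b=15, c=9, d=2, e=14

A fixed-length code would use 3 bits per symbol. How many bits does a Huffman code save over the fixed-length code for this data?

Fixed-length: 3 bits × 45 symbols = 135 bits.
Huffman merges:
merge d(2) and a(5): 7
merge 7 and c(9): 16
merge e(14) and b(15): 29
merge 16 and 29: 45
Huffman total = 7 + 16 + 29 + 45 = 97 bits.
Saving = 135 − 97 = 38 bits.

38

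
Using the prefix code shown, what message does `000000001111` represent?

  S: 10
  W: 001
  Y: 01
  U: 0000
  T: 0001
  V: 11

UUVV

Read left to right; each codeword is recognised as soon as it completes (prefix code):
  0000→U | 0000→U | 11→V | 11→V
Decoded message: UUVV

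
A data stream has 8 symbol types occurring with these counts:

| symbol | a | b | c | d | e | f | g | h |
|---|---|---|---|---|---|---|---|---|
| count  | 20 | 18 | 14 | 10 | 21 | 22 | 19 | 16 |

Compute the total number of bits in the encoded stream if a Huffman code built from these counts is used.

420

Build the Huffman tree bottom-up:
merge d(10) and c(14): 24
merge h(16) and b(18): 34
merge g(19) and a(20): 39
merge e(21) and f(22): 43
merge 24 and 34: 58
merge 39 and 43: 82
merge 58 and 82: 140
Each symbol's bit-cost is frequency × depth; summing gives 420 bits (equivalently 24 + 34 + 39 + 43 + 58 + 82 + 140).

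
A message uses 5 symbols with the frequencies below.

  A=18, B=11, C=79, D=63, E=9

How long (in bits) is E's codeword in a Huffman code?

4

Huffman merges, smallest pair first:
merge E(9) and B(11): 20
merge A(18) and 20: 38
merge 38 and D(63): 101
merge C(79) and 101: 180
E's leaf is at depth 4, giving a 4-bit codeword.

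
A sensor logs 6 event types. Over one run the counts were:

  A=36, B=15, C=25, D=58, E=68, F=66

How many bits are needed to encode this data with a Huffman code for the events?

652

Greedily combine the two least-frequent nodes:
combine B(15), C(25) → 40
combine A(36), 40 → 76
combine D(58), F(66) → 124
combine E(68), 76 → 144
combine 124, 144 → 268
Each symbol's bit-cost is frequency × depth; summing gives 652 bits (equivalently 40 + 76 + 124 + 144 + 268).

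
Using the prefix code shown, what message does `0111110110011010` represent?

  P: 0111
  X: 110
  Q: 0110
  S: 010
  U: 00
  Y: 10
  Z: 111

Read left to right; each codeword is recognised as soon as it completes (prefix code):
  0111→P | 110→X | 110→X | 0110→Q | 10→Y
Decoded message: PXXQY

PXXQY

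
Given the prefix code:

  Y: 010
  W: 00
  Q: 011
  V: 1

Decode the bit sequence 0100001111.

Read left to right; each codeword is recognised as soon as it completes (prefix code):
  010→Y | 00→W | 011→Q | 1→V | 1→V
Decoded message: YWQVV

YWQVV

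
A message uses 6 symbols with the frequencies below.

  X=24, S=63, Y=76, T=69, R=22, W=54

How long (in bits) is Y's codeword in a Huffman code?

Build the tree from the bottom:
combine R(22), X(24) → 46
combine 46, W(54) → 100
combine S(63), T(69) → 132
combine Y(76), 100 → 176
combine 132, 176 → 308
Y's leaf is at depth 2, giving a 2-bit codeword.

2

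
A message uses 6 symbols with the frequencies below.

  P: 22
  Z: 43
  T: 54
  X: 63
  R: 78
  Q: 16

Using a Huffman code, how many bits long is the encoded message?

671

Greedily combine the two least-frequent nodes:
merge Q(16) and P(22): 38
merge 38 and Z(43): 81
merge T(54) and X(63): 117
merge R(78) and 81: 159
merge 117 and 159: 276
The encoded length is the sum of every internal node's weight: 38 + 81 + 117 + 159 + 276 = 671 bits.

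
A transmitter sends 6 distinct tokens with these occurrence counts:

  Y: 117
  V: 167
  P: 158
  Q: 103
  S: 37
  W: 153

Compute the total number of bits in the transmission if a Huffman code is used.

Build the Huffman tree bottom-up:
S(37) + Q(103) → 140
Y(117) + 140 → 257
W(153) + P(158) → 311
V(167) + 257 → 424
311 + 424 → 735
Total encoded bits = sum of merged weights = 140 + 257 + 311 + 424 + 735 = 1867.

1867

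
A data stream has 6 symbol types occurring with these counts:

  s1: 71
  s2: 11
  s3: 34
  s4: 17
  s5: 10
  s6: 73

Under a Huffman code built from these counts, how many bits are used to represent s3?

3

Build the tree from the bottom:
s5(10) + s2(11) → 21
s4(17) + 21 → 38
s3(34) + 38 → 72
s1(71) + 72 → 143
s6(73) + 143 → 216
s3's leaf is at depth 3, giving a 3-bit codeword.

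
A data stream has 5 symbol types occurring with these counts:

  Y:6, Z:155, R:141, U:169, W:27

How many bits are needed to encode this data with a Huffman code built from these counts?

Greedily combine the two least-frequent nodes:
Y(6) + W(27) → 33
33 + R(141) → 174
Z(155) + U(169) → 324
174 + 324 → 498
The encoded length is the sum of every internal node's weight: 33 + 174 + 324 + 498 = 1029 bits.

1029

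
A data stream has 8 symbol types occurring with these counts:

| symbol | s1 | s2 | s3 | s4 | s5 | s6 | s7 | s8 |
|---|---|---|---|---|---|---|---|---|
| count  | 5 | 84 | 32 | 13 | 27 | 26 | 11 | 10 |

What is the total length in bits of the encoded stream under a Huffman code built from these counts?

Build the Huffman tree bottom-up:
s1(5) + s8(10) → 15
s7(11) + s4(13) → 24
15 + 24 → 39
s6(26) + s5(27) → 53
s3(32) + 39 → 71
53 + 71 → 124
s2(84) + 124 → 208
Each symbol's bit-cost is frequency × depth; summing gives 534 bits (equivalently 15 + 24 + 39 + 53 + 71 + 124 + 208).

534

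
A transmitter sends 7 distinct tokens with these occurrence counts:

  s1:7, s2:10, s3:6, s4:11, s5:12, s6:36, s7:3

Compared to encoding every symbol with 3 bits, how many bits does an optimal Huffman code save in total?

47

Fixed-length: 3 bits × 85 symbols = 255 bits.
Huffman merges:
combine s7(3), s3(6) → 9
combine s1(7), 9 → 16
combine s2(10), s4(11) → 21
combine s5(12), 16 → 28
combine 21, 28 → 49
combine s6(36), 49 → 85
Huffman total = 9 + 16 + 21 + 28 + 49 + 85 = 208 bits.
Saving = 255 − 208 = 47 bits.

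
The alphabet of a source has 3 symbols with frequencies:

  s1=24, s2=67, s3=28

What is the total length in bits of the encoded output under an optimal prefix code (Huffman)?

171

Build the Huffman tree bottom-up:
combine s1(24), s3(28) → 52
combine 52, s2(67) → 119
Each symbol's bit-cost is frequency × depth; summing gives 171 bits (equivalently 52 + 119).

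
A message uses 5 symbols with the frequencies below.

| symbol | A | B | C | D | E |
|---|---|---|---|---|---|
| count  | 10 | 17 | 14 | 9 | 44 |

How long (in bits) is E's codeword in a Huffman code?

Repeatedly merge the two smallest:
merge D(9) and A(10): 19
merge C(14) and B(17): 31
merge 19 and 31: 50
merge E(44) and 50: 94
E is a child of the root — depth 1, so its codeword is a single bit.

1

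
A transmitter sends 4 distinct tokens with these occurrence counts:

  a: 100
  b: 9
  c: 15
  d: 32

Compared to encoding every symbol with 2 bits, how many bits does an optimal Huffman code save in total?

Fixed-length: 2 bits × 156 symbols = 312 bits.
Huffman merges:
merge b(9) and c(15): 24
merge 24 and d(32): 56
merge 56 and a(100): 156
Huffman total = 24 + 56 + 156 = 236 bits.
Saving = 312 − 236 = 76 bits.

76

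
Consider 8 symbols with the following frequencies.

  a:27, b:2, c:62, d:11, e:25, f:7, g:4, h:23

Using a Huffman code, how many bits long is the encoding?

Merge the two smallest weights repeatedly:
combine b(2), g(4) → 6
combine 6, f(7) → 13
combine d(11), 13 → 24
combine h(23), 24 → 47
combine e(25), a(27) → 52
combine 47, 52 → 99
combine c(62), 99 → 161
Total encoded bits = sum of merged weights = 6 + 13 + 24 + 47 + 52 + 99 + 161 = 402.

402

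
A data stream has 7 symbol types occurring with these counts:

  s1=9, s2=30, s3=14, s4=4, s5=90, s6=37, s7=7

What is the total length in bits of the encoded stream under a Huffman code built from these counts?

421

Greedily combine the two least-frequent nodes:
merge s4(4) and s7(7): 11
merge s1(9) and 11: 20
merge s3(14) and 20: 34
merge s2(30) and 34: 64
merge s6(37) and 64: 101
merge s5(90) and 101: 191
Total encoded bits = sum of merged weights = 11 + 20 + 34 + 64 + 101 + 191 = 421.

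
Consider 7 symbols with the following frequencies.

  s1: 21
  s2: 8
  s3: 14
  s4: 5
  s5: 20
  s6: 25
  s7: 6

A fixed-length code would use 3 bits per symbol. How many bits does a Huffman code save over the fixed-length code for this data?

36

Fixed-length: 3 bits × 99 symbols = 297 bits.
Huffman merges:
s4(5) + s7(6) → 11
s2(8) + 11 → 19
s3(14) + 19 → 33
s5(20) + s1(21) → 41
s6(25) + 33 → 58
41 + 58 → 99
Huffman total = 11 + 19 + 33 + 41 + 58 + 99 = 261 bits.
Saving = 297 − 261 = 36 bits.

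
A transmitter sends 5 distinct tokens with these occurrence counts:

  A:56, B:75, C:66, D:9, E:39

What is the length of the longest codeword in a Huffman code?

Merge the two lowest-weight nodes at each step:
merge D(9) and E(39): 48
merge 48 and A(56): 104
merge C(66) and B(75): 141
merge 104 and 141: 245
The rarest symbols sit at the bottom; the longest codeword is 3 bits.

3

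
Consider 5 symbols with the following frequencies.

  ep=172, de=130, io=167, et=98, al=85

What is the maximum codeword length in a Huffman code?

Merge the two lowest-weight nodes at each step:
al(85) + et(98) → 183
de(130) + io(167) → 297
ep(172) + 183 → 355
297 + 355 → 652
The rarest symbols sit at the bottom; the longest codeword is 3 bits.

3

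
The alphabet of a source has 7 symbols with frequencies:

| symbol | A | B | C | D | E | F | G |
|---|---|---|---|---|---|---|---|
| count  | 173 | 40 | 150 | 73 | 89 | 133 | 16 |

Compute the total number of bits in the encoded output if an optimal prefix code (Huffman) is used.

Merge the two smallest weights repeatedly:
merge G(16) and B(40): 56
merge 56 and D(73): 129
merge E(89) and 129: 218
merge F(133) and C(150): 283
merge A(173) and 218: 391
merge 283 and 391: 674
Each symbol's bit-cost is frequency × depth; summing gives 1751 bits (equivalently 56 + 129 + 218 + 283 + 391 + 674).

1751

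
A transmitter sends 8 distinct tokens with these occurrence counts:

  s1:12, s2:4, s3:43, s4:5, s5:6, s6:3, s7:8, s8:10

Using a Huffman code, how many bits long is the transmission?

Merge the two smallest weights repeatedly:
merge s6(3) and s2(4): 7
merge s4(5) and s5(6): 11
merge 7 and s7(8): 15
merge s8(10) and 11: 21
merge s1(12) and 15: 27
merge 21 and 27: 48
merge s3(43) and 48: 91
Each symbol's bit-cost is frequency × depth; summing gives 220 bits (equivalently 7 + 11 + 15 + 21 + 27 + 48 + 91).

220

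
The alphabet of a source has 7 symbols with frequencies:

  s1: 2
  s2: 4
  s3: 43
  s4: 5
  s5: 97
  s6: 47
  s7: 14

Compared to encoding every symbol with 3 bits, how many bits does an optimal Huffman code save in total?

199

Fixed-length: 3 bits × 212 symbols = 636 bits.
Huffman merges:
merge s1(2) and s2(4): 6
merge s4(5) and 6: 11
merge 11 and s7(14): 25
merge 25 and s3(43): 68
merge s6(47) and 68: 115
merge s5(97) and 115: 212
Huffman total = 6 + 11 + 25 + 68 + 115 + 212 = 437 bits.
Saving = 636 − 437 = 199 bits.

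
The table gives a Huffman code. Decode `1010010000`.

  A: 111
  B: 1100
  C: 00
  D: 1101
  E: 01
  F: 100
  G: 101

Read left to right; each codeword is recognised as soon as it completes (prefix code):
  101→G | 00→C | 100→F | 00→C
Decoded message: GCFC

GCFC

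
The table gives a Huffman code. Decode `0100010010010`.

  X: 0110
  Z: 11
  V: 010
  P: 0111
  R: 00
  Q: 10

Read left to right; each codeword is recognised as soon as it completes (prefix code):
  010→V | 00→R | 10→Q | 010→V | 010→V
Decoded message: VRQVV

VRQVV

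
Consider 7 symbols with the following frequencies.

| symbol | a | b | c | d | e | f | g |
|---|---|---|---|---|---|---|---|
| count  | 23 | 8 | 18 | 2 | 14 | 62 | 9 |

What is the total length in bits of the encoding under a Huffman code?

313

Greedily combine the two least-frequent nodes:
combine d(2), b(8) → 10
combine g(9), 10 → 19
combine e(14), c(18) → 32
combine 19, a(23) → 42
combine 32, 42 → 74
combine f(62), 74 → 136
The encoded length is the sum of every internal node's weight: 10 + 19 + 32 + 42 + 74 + 136 = 313 bits.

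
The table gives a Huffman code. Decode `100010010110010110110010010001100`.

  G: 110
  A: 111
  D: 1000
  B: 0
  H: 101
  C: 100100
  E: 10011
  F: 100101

DFFHCDGB

Read left to right; each codeword is recognised as soon as it completes (prefix code):
  1000→D | 100101→F | 100101→F | 101→H | 100100→C | 1000→D | 110→G | 0→B
Decoded message: DFFHCDGB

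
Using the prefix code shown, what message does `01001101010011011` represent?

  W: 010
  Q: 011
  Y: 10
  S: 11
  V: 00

Read left to right; each codeword is recognised as soon as it completes (prefix code):
  010→W | 011→Q | 010→W | 10→Y | 011→Q | 011→Q
Decoded message: WQWYQQ

WQWYQQ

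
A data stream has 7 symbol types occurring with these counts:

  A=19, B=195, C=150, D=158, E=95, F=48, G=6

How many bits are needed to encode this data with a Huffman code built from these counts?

Build the Huffman tree bottom-up:
G(6) + A(19) → 25
25 + F(48) → 73
73 + E(95) → 168
C(150) + D(158) → 308
168 + B(195) → 363
308 + 363 → 671
The encoded length is the sum of every internal node's weight: 25 + 73 + 168 + 308 + 363 + 671 = 1608 bits.

1608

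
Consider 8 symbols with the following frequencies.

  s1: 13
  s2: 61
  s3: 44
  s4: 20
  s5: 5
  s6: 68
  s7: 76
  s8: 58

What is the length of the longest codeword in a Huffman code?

5

Merge the two lowest-weight nodes at each step:
s5(5) + s1(13) → 18
18 + s4(20) → 38
38 + s3(44) → 82
s8(58) + s2(61) → 119
s6(68) + s7(76) → 144
82 + 119 → 201
144 + 201 → 345
The rarest symbols sit at the bottom; the longest codeword is 5 bits.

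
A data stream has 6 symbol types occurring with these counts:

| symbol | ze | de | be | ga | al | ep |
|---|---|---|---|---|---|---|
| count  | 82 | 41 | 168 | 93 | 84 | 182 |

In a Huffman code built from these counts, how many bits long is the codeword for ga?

Huffman merges, smallest pair first:
de(41) + ze(82) → 123
al(84) + ga(93) → 177
123 + be(168) → 291
177 + ep(182) → 359
291 + 359 → 650
ga's leaf is at depth 3, giving a 3-bit codeword.

3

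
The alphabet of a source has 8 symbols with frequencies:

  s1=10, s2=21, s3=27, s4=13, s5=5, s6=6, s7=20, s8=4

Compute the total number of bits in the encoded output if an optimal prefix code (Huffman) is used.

294

Greedily combine the two least-frequent nodes:
combine s8(4), s5(5) → 9
combine s6(6), 9 → 15
combine s1(10), s4(13) → 23
combine 15, s7(20) → 35
combine s2(21), 23 → 44
combine s3(27), 35 → 62
combine 44, 62 → 106
Total encoded bits = sum of merged weights = 9 + 15 + 23 + 35 + 44 + 62 + 106 = 294.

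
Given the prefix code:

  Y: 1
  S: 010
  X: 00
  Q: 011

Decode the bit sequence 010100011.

Read left to right; each codeword is recognised as soon as it completes (prefix code):
  010→S | 1→Y | 00→X | 011→Q
Decoded message: SYXQ

SYXQ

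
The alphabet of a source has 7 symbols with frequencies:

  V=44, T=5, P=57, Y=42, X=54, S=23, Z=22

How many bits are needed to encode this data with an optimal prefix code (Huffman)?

657

Greedily combine the two least-frequent nodes:
combine T(5), Z(22) → 27
combine S(23), 27 → 50
combine Y(42), V(44) → 86
combine 50, X(54) → 104
combine P(57), 86 → 143
combine 104, 143 → 247
The encoded length is the sum of every internal node's weight: 27 + 50 + 86 + 104 + 143 + 247 = 657 bits.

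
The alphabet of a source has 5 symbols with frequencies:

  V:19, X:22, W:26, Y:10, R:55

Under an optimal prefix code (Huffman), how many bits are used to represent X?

3

Huffman merges, smallest pair first:
combine Y(10), V(19) → 29
combine X(22), W(26) → 48
combine 29, 48 → 77
combine R(55), 77 → 132
X's leaf is at depth 3, giving a 3-bit codeword.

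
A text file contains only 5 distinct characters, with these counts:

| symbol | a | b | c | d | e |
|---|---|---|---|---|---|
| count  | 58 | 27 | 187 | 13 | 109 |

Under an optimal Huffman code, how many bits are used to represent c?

Repeatedly merge the two smallest:
combine d(13), b(27) → 40
combine 40, a(58) → 98
combine 98, e(109) → 207
combine c(187), 207 → 394
c is a child of the root — depth 1, so its codeword is a single bit.

1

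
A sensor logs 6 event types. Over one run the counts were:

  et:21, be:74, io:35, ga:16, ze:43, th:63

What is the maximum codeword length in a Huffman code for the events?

4

Merge the two lowest-weight nodes at each step:
merge ga(16) and et(21): 37
merge io(35) and 37: 72
merge ze(43) and th(63): 106
merge 72 and be(74): 146
merge 106 and 146: 252
The rarest symbols sit at the bottom; the longest codeword is 4 bits.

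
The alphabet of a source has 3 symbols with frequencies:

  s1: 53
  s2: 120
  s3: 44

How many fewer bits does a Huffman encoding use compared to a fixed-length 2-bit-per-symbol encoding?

120

Fixed-length: 2 bits × 217 symbols = 434 bits.
Huffman merges:
s3(44) + s1(53) → 97
97 + s2(120) → 217
Huffman total = 97 + 217 = 314 bits.
Saving = 434 − 314 = 120 bits.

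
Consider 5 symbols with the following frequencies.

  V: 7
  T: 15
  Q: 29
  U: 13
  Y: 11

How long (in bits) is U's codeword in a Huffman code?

3

Repeatedly merge the two smallest:
combine V(7), Y(11) → 18
combine U(13), T(15) → 28
combine 18, 28 → 46
combine Q(29), 46 → 75
U sits 3 levels below the root, so its codeword is 3 bits.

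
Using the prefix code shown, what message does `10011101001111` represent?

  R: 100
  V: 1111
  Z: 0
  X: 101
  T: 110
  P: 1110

Read left to right; each codeword is recognised as soon as it completes (prefix code):
  100→R | 1110→P | 100→R | 1111→V
Decoded message: RPRV

RPRV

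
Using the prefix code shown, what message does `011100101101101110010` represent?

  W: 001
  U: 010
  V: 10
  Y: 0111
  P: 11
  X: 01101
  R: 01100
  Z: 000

YWXVPVU

Read left to right; each codeword is recognised as soon as it completes (prefix code):
  0111→Y | 001→W | 01101→X | 10→V | 11→P | 10→V | 010→U
Decoded message: YWXVPVU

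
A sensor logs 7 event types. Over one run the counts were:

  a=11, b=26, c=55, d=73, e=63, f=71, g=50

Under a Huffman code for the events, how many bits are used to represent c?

Build the tree from the bottom:
combine a(11), b(26) → 37
combine 37, g(50) → 87
combine c(55), e(63) → 118
combine f(71), d(73) → 144
combine 87, 118 → 205
combine 144, 205 → 349
c sits 3 levels below the root, so its codeword is 3 bits.

3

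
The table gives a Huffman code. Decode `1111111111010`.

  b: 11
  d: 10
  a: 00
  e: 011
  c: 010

Read left to right; each codeword is recognised as soon as it completes (prefix code):
  11→b | 11→b | 11→b | 11→b | 11→b | 010→c
Decoded message: bbbbbc

bbbbbc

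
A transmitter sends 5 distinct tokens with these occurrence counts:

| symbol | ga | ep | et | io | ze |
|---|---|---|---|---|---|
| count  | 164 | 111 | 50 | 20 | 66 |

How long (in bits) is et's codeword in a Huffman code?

4

Huffman merges, smallest pair first:
combine io(20), et(50) → 70
combine ze(66), 70 → 136
combine ep(111), 136 → 247
combine ga(164), 247 → 411
The subtree containing et is merged 4 times, so code length = 4.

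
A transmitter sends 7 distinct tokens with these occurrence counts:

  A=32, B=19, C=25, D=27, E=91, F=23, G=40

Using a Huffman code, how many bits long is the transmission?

680

Greedily combine the two least-frequent nodes:
combine B(19), F(23) → 42
combine C(25), D(27) → 52
combine A(32), G(40) → 72
combine 42, 52 → 94
combine 72, E(91) → 163
combine 94, 163 → 257
Total encoded bits = sum of merged weights = 42 + 52 + 72 + 94 + 163 + 257 = 680.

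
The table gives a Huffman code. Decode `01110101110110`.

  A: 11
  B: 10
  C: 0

CABBABAC

Read left to right; each codeword is recognised as soon as it completes (prefix code):
  0→C | 11→A | 10→B | 10→B | 11→A | 10→B | 11→A | 0→C
Decoded message: CABBABAC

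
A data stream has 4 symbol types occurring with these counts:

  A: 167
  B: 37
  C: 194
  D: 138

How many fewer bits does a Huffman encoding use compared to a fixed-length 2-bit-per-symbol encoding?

19

Fixed-length: 2 bits × 536 symbols = 1072 bits.
Huffman merges:
B(37) + D(138) → 175
A(167) + 175 → 342
C(194) + 342 → 536
Huffman total = 175 + 342 + 536 = 1053 bits.
Saving = 1072 − 1053 = 19 bits.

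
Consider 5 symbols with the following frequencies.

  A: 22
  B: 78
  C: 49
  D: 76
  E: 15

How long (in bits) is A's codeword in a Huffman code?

3

Build the tree from the bottom:
combine E(15), A(22) → 37
combine 37, C(49) → 86
combine D(76), B(78) → 154
combine 86, 154 → 240
A sits 3 levels below the root, so its codeword is 3 bits.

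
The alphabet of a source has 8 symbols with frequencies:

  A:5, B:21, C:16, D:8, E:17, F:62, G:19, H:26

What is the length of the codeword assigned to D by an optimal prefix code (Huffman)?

4

Huffman merges, smallest pair first:
merge A(5) and D(8): 13
merge 13 and C(16): 29
merge E(17) and G(19): 36
merge B(21) and H(26): 47
merge 29 and 36: 65
merge 47 and F(62): 109
merge 65 and 109: 174
D sits 4 levels below the root, so its codeword is 4 bits.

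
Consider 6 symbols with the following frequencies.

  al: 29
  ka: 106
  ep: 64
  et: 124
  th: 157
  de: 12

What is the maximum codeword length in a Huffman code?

4

Merge the two lowest-weight nodes at each step:
combine de(12), al(29) → 41
combine 41, ep(64) → 105
combine 105, ka(106) → 211
combine et(124), th(157) → 281
combine 211, 281 → 492
The first pair merged (de, al) ends up deepest, at depth 4.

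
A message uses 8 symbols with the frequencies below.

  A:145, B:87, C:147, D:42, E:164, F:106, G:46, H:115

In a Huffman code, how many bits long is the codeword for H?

Repeatedly merge the two smallest:
combine D(42), G(46) → 88
combine B(87), 88 → 175
combine F(106), H(115) → 221
combine A(145), C(147) → 292
combine E(164), 175 → 339
combine 221, 292 → 513
combine 339, 513 → 852
H sits 3 levels below the root, so its codeword is 3 bits.

3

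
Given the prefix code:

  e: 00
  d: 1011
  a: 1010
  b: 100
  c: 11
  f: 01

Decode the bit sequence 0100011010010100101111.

Read left to right; each codeword is recognised as soon as it completes (prefix code):
  01→f | 00→e | 01→f | 1010→a | 01→f | 01→f | 00→e | 1011→d | 11→c
Decoded message: fefaffedc

fefaffedc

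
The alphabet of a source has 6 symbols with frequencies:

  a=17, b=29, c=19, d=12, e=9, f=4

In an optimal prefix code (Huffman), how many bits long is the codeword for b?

2

Build the tree from the bottom:
merge f(4) and e(9): 13
merge d(12) and 13: 25
merge a(17) and c(19): 36
merge 25 and b(29): 54
merge 36 and 54: 90
b's leaf is at depth 2, giving a 2-bit codeword.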